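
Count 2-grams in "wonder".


Word: "wonder" (length 6)
Number of 2-grams = length - 2 + 1 = 6 - 2 + 1
= 5


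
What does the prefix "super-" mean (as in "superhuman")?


Prefix: super-
As in: superhuman -> super- + human
Meaning = above / beyond


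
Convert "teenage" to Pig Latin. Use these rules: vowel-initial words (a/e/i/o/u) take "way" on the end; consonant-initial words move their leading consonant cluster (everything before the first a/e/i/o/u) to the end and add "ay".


Word: "teenage"
Starts with consonant(s) → move to end, add 'ay'
Consonant cluster: "t"
Pig Latin = "eenagetay"


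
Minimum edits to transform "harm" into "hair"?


Word 1: "harm" (length 4)
Word 2: "hair" (length 4)
One optimal edit sequence (insert/delete/substitute each cost 1):
  1. keep 'h'
  2. keep 'a'
  3. substitute 'r' -> 'i'  (+1)
  4. substitute 'm' -> 'r'  (+1)
Total edit operations: 2
Edit distance = 2


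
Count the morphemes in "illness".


Word: "illness"
Morphemes: ill + -ness
Each morpheme carries meaning
= 2 morphemes


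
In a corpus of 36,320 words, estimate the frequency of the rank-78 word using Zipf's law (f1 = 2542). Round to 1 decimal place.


Zipf's law: f(r) = f(1) / r
f(1) = 2542
f(78) = 2542 / 78
= 32.6 occurrences


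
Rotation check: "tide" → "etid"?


Word: "tide", Candidate: "etid"
Method: check if candidate is substring of word+word
"tidetide" contains "etid"? Yes
Is rotation = Yes


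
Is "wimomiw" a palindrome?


Word: "wimomiw"
Reversed: "wimomiw"
Forward == Backward? wimomiw == wimomiw
Palindrome = Yes


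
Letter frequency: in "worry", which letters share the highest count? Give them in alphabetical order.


Word: "worry"
Letter counts:
  'o': 1
  'r': 2
  'w': 1
  'y': 1
Maximum count = 2
Most frequent = 'r' (2 times each)


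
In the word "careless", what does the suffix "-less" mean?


Suffix: -less
Example: careless = care + -less
Meaning = without


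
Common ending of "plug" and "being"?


Word 1: "plug"
Word 2: "being"
Comparing from end:
  Pos -1: 'g' == 'g'
  Pos -2: 'u' != 'n' (stop)
LCS = "g" (length 1)


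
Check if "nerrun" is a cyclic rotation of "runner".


Word: "runner", Candidate: "nerrun"
Method: check if candidate is substring of word+word
"runnerrunner" contains "nerrun"? Yes
Is rotation = Yes


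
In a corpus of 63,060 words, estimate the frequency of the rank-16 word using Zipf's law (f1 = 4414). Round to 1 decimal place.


Zipf's law: f(r) = f(1) / r
f(1) = 4414
f(16) = 4414 / 16
= 275.9 occurrences


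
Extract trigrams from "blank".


Word: "blank" (length 5)
Number of trigrams = 5 - 3 + 1 = 3
  Position 0: "bla"
  Position 1: "lan"
  Position 2: "ank"
Trigrams = "bla", "lan", "ank"


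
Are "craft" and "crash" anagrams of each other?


Word 1: "craft" → sorted: acfrt
Word 2: "crash" → sorted: achrs
Same letters? acfrt != achrs
Anagram = No


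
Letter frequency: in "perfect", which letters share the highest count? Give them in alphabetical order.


Word: "perfect"
Letter counts:
  'c': 1
  'e': 2
  'f': 1
  'p': 1
  'r': 1
  't': 1
Maximum count = 2
Most frequent = 'e' (2 times each)


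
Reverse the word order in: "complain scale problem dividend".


Original: "complain scale problem dividend"
Words (1..n): complain | scale | problem | dividend
Reversed (n..1): dividend | problem | scale | complain
Result = "dividend problem scale complain"


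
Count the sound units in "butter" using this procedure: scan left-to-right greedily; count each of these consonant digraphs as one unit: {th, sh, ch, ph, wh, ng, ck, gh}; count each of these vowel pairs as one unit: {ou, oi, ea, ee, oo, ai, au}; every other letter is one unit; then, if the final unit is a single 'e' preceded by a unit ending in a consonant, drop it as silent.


Word: "butter" (6 letters)
Left-to-right scan:
  (1) 'b' (letter)
  (2) 'u' (letter)
  (3) 't' (letter)
  (4) 't' (letter)
  (5) 'e' (letter)
  (6) 'r' (letter)
Units from scan: 6
Sound units = 6 units


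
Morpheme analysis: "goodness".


Word: "goodness"
Morphemes: good + -ness
Each morpheme carries meaning
= 2 morphemes


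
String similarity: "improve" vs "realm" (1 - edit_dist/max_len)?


Word 1: "improve" (length 7)
Word 2: "realm" (length 5)
One optimal edit sequence:
  1. delete 'i'  (+1)
  2. delete 'm'  (+1)
  3. substitute 'p' -> 'r'  (+1)
  4. substitute 'r' -> 'e'  (+1)
  5. substitute 'o' -> 'a'  (+1)
  6. substitute 'v' -> 'l'  (+1)
  7. substitute 'e' -> 'm'  (+1)
Edit distance = 7
Max length = max(7, 5) = 7
Similarity = 1 - 7/7
= 0.0000


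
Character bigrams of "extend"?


Word: "extend" (length 6)
Number of bigrams = 6 - 2 + 1 = 5
  Position 0: "ex"
  Position 1: "xt"
  Position 2: "te"
  Position 3: "en"
  Position 4: "nd"
Bigrams = "ex", "xt", "te", "en", "nd"


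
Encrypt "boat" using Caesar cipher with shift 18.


Word: "boat"
Shift: 18
Each letter → (letter + shift) mod 26:
  'b' (1) + 18 = 19 → 't'
  'o' (14) + 18 = 6 → 'g'
  'a' (0) + 18 = 18 → 's'
  't' (19) + 18 = 11 → 'l'
Result = "tgsl"


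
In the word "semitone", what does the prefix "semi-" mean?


Prefix: semi-
As in: semitone -> semi- + tone
Meaning = half


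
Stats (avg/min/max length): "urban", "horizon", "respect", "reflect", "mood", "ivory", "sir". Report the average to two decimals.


Lengths: "urban"=5, "horizon"=7, "respect"=7, "reflect"=7, "mood"=4, "ivory"=5, "sir"=3
Sum = 38, Count = 7
Average = 38/7 = 5.43
= avg=5.43, min=3, max=7


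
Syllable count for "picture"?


Word: "picture"
Syllable breakdown: pic · ture
Counting: 2 parts
= 2 syllables


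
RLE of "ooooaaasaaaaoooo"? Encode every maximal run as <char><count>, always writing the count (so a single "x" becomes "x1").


String: "ooooaaasaaaaoooo"
Scanning for consecutive runs:
  'o' x 4
  'a' x 3
  's' x 1
  'a' x 4
  'o' x 4
RLE = "o4a3s1a4o4"


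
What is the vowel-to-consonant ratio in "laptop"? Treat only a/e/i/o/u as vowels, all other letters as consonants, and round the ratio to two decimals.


Word: "laptop"
Vowels (a,e,i,o,u): 2
Consonants: 4
Ratio = 2/4
= 0.50


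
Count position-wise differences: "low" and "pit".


Comparing character by character (same length = 3):
  Pos 0: 'l' vs 'p' !=
  Pos 1: 'o' vs 'i' !=
  Pos 2: 'w' vs 't' !=
Hamming distance = 3


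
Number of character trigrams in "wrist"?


Word: "wrist" (length 5)
Number of 3-grams = length - 3 + 1 = 5 - 3 + 1
= 3


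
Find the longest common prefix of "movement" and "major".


Word 1: "movement"
Word 2: "major"
Comparing from start:
  Pos 0: 'm' == 'm'
  Pos 1: 'o' != 'a' (stop)
LCP = "m" (length 1)


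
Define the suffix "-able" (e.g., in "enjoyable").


Suffix: -able
Example: enjoyable (enjoy + -able)
Meaning = capable of


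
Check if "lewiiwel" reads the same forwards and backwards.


Word: "lewiiwel"
Reversed: "lewiiwel"
Forward == Backward? lewiiwel == lewiiwel
Palindrome = Yes


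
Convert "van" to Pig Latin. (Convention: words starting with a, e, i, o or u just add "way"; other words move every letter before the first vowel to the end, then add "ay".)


Word: "van"
Starts with consonant(s) → move to end, add 'ay'
Consonant cluster: "v"
Pig Latin = "anvay"


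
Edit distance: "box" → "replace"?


Word 1: "box" (length 3)
Word 2: "replace" (length 7)
One optimal edit sequence (insert/delete/substitute each cost 1):
  1. insert 'r'  (+1)
  2. insert 'e'  (+1)
  3. insert 'p'  (+1)
  4. insert 'l'  (+1)
  5. substitute 'b' -> 'a'  (+1)
  6. substitute 'o' -> 'c'  (+1)
  7. substitute 'x' -> 'e'  (+1)
Total edit operations: 7
Edit distance = 7


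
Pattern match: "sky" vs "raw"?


Pattern of "sky": [0, 1, 2]
Pattern of "raw": [0, 1, 2]
Patterns match
Same pattern = Yes


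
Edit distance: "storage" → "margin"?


Word 1: "storage" (length 7)
Word 2: "margin" (length 6)
One optimal edit sequence (insert/delete/substitute each cost 1):
  1. delete 's'  (+1)
  2. substitute 't' -> 'm'  (+1)
  3. substitute 'o' -> 'a'  (+1)
  4. keep 'r'
  5. substitute 'a' -> 'g'  (+1)
  6. substitute 'g' -> 'i'  (+1)
  7. substitute 'e' -> 'n'  (+1)
Total edit operations: 6
Edit distance = 6


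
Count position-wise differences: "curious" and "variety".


Comparing character by character (same length = 7):
  Pos 0: 'c' vs 'v' !=
  Pos 1: 'u' vs 'a' !=
  Pos 2: 'r' vs 'r' =
  Pos 3: 'i' vs 'i' =
  Pos 4: 'o' vs 'e' !=
  Pos 5: 'u' vs 't' !=
  Pos 6: 's' vs 'y' !=
Hamming distance = 5


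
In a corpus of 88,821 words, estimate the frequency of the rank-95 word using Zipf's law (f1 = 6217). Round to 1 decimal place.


Zipf's law: f(r) = f(1) / r
f(1) = 6217
f(95) = 6217 / 95
= 65.4 occurrences


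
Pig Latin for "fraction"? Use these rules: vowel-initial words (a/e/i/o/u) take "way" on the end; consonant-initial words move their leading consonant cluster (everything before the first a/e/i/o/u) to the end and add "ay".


Word: "fraction"
Starts with consonant(s) → move to end, add 'ay'
Consonant cluster: "fr"
Pig Latin = "actionfray"


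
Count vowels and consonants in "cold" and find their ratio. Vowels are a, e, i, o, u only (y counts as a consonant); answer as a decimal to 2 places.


Word: "cold"
Vowels (a,e,i,o,u): 1
Consonants: 3
Ratio = 1/3
= 0.33


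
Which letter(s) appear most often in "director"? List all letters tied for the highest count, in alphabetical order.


Word: "director"
Letter counts:
  'c': 1
  'd': 1
  'e': 1
  'i': 1
  'o': 1
  'r': 2
  't': 1
Maximum count = 2
Most frequent = 'r' (2 times each)


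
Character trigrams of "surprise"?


Word: "surprise" (length 8)
Number of trigrams = 8 - 3 + 1 = 6
  Position 0: "sur"
  Position 1: "urp"
  Position 2: "rpr"
  Position 3: "pri"
  Position 4: "ris"
  Position 5: "ise"
Trigrams = "sur", "urp", "rpr", "pri", "ris", "ise"


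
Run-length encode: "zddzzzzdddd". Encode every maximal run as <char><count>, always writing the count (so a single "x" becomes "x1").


String: "zddzzzzdddd"
Scanning for consecutive runs:
  'z' x 1
  'd' x 2
  'z' x 4
  'd' x 4
RLE = "z1d2z4d4"


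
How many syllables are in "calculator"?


Word: "calculator"
Syllable breakdown: cal / cu / la / tor
Counting: 4 parts
= 4 syllables


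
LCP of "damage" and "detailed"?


Word 1: "damage"
Word 2: "detailed"
Comparing from start:
  Pos 0: 'd' == 'd'
  Pos 1: 'a' != 'e' (stop)
LCP = "d" (length 1)


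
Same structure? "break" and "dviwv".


Pattern of "break": [0, 1, 2, 3, 4]
Pattern of "dviwv": [0, 1, 2, 3, 1]
Patterns do not match
Same pattern = No


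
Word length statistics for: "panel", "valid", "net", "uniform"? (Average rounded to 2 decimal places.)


Lengths: "panel"=5, "valid"=5, "net"=3, "uniform"=7
Sum = 20, Count = 4
Average = 20/4 = 5.00
= avg=5.00, min=3, max=7


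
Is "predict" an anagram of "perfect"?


Word 1: "perfect" → sorted: ceefprt
Word 2: "predict" → sorted: cdeiprt
Same letters? ceefprt != cdeiprt
Anagram = No


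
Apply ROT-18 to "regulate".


Word: "regulate"
Shift: 18
Each letter → (letter + shift) mod 26:
  'r' (17) + 18 = 9 → 'j'
  'e' (4) + 18 = 22 → 'w'
  'g' (6) + 18 = 24 → 'y'
  'u' (20) + 18 = 12 → 'm'
  'l' (11) + 18 = 3 → 'd'
  'a' (0) + 18 = 18 → 's'
  't' (19) + 18 = 11 → 'l'
  'e' (4) + 18 = 22 → 'w'
Result = "jwymdslw"


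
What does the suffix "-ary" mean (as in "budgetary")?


Suffix: -ary
As in: budgetary -> budget + -ary
Meaning = relating to


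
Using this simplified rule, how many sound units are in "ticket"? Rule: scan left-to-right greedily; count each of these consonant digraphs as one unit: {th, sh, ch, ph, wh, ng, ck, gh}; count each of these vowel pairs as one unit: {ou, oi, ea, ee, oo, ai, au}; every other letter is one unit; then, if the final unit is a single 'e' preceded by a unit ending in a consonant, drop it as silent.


Word: "ticket" (6 letters)
Left-to-right scan:
  1. 't' (letter)
  2. 'i' (letter)
  3. 'ck' (digraph)
  4. 'e' (letter)
  5. 't' (letter)
Units from scan: 5
Sound units = 5 units


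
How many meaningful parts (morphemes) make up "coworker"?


Word: "coworker"
Morphemes: co- + work + -er
Each morpheme carries meaning
= 3 morphemes


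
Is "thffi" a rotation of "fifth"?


Word: "fifth", Candidate: "thffi"
Method: check if candidate is substring of word+word
"fifthfifth" contains "thffi"? No
Is rotation = No


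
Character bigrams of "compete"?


Word: "compete" (length 7)
Number of bigrams = 7 - 2 + 1 = 6
  Position 0: "co"
  Position 1: "om"
  Position 2: "mp"
  Position 3: "pe"
  Position 4: "et"
  Position 5: "te"
Bigrams = "co", "om", "mp", "pe", "et", "te"


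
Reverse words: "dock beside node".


Original: "dock beside node"
Words (1..n): dock | beside | node
Reversed (n..1): node | beside | dock
Result = "node beside dock"


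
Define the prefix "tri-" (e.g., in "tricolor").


Prefix: tri-
Example: tricolor = tri- + color
Meaning = three


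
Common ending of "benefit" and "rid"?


Word 1: "benefit"
Word 2: "rid"
Comparing from end:
  Pos -1: 't' != 'd' (stop)
LCS = "" (length 0)


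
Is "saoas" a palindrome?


Word: "saoas"
Reversed: "saoas"
Forward == Backward? saoas == saoas
Palindrome = Yes


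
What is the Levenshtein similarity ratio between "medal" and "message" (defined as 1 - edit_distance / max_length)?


Word 1: "medal" (length 5)
Word 2: "message" (length 7)
One optimal edit sequence:
  1. keep 'm'
  2. keep 'e'
  3. insert 's'  (+1)
  4. substitute 'd' -> 's'  (+1)
  5. keep 'a'
  6. insert 'g'  (+1)
  7. substitute 'l' -> 'e'  (+1)
Edit distance = 4
Max length = max(5, 7) = 7
Similarity = 1 - 4/7
= 0.4286


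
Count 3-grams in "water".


Word: "water" (length 5)
Number of 3-grams = length - 3 + 1 = 5 - 3 + 1
= 3


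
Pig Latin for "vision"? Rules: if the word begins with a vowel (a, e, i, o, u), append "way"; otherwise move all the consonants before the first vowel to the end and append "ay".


Word: "vision"
Starts with consonant(s) → move to end, add 'ay'
Consonant cluster: "v"
Pig Latin = "isionvay"


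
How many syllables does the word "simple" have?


Word: "simple"
Syllable breakdown: sim-ple
Counting: 2 parts
= 2 syllables


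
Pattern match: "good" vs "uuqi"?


Pattern of "good": [0, 1, 1, 2]
Pattern of "uuqi": [0, 0, 1, 2]
Patterns do not match
Same pattern = No


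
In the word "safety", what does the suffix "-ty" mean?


Suffix: -ty
Example: safety (safe + -ty)
Meaning = quality of


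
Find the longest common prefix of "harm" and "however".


Word 1: "harm"
Word 2: "however"
Comparing from start:
  Pos 0: 'h' == 'h'
  Pos 1: 'a' != 'o' (stop)
LCP = "h" (length 1)


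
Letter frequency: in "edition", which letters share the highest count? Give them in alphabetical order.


Word: "edition"
Letter counts:
  'd': 1
  'e': 1
  'i': 2
  'n': 1
  'o': 1
  't': 1
Maximum count = 2
Most frequent = 'i' (2 times each)


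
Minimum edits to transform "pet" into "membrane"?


Word 1: "pet" (length 3)
Word 2: "membrane" (length 8)
One optimal edit sequence (insert/delete/substitute each cost 1):
  1. substitute 'p' -> 'm'  (+1)
  2. keep 'e'
  3. insert 'm'  (+1)
  4. insert 'b'  (+1)
  5. insert 'r'  (+1)
  6. insert 'a'  (+1)
  7. insert 'n'  (+1)
  8. substitute 't' -> 'e'  (+1)
Total edit operations: 7
Edit distance = 7


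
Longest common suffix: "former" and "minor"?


Word 1: "former"
Word 2: "minor"
Comparing from end:
  Pos -1: 'r' == 'r'
  Pos -2: 'e' != 'o' (stop)
LCS = "r" (length 1)


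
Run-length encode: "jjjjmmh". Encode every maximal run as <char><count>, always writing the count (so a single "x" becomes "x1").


String: "jjjjmmh"
Scanning for consecutive runs:
  'j' x 4
  'm' x 2
  'h' x 1
RLE = "j4m2h1"


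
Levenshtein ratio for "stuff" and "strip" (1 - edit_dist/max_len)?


Word 1: "stuff" (length 5)
Word 2: "strip" (length 5)
One optimal edit sequence:
  1. keep 's'
  2. keep 't'
  3. substitute 'u' -> 'r'  (+1)
  4. substitute 'f' -> 'i'  (+1)
  5. substitute 'f' -> 'p'  (+1)
Edit distance = 3
Max length = max(5, 5) = 5
Similarity = 1 - 3/5
= 0.4000


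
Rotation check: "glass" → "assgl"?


Word: "glass", Candidate: "assgl"
Method: check if candidate is substring of word+word
"glassglass" contains "assgl"? Yes
Is rotation = Yes


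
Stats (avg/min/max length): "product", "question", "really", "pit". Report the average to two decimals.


Lengths: "product"=7, "question"=8, "really"=6, "pit"=3
Sum = 24, Count = 4
Average = 24/4 = 6.00
= avg=6.00, min=3, max=8


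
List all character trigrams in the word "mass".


Word: "mass" (length 4)
Number of trigrams = 4 - 3 + 1 = 2
  Position 0: "mas"
  Position 1: "ass"
Trigrams = "mas", "ass"


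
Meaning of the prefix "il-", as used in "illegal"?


Prefix: il-
Example: illegal (il- + legal)
Meaning = not


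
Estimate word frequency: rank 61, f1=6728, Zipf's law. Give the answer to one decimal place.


Zipf's law: f(r) = f(1) / r
f(1) = 6728
f(61) = 6728 / 61
= 110.3 occurrences


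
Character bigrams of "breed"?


Word: "breed" (length 5)
Number of bigrams = 5 - 2 + 1 = 4
  Position 0: "br"
  Position 1: "re"
  Position 2: "ee"
  Position 3: "ed"
Bigrams = "br", "re", "ee", "ed"


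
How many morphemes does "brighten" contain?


Word: "brighten"
Morphemes: bright + -en
Each morpheme carries meaning
= 2 morphemes


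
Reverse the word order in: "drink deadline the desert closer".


Original: "drink deadline the desert closer"
Words (1..n): drink | deadline | the | desert | closer
Reversed (n..1): closer | desert | the | deadline | drink
Result = "closer desert the deadline drink"


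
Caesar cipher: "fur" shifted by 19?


Word: "fur"
Shift: 19
Each letter → (letter + shift) mod 26:
  'f' (5) + 19 = 24 → 'y'
  'u' (20) + 19 = 13 → 'n'
  'r' (17) + 19 = 10 → 'k'
Result = "ynk"


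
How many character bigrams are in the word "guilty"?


Word: "guilty" (length 6)
Number of 2-grams = length - 2 + 1 = 6 - 2 + 1
= 5


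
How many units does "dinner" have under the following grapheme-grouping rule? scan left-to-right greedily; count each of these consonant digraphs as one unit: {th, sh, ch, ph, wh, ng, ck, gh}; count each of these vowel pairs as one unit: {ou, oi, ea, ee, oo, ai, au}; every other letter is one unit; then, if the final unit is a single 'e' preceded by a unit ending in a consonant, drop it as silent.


Word: "dinner" (6 letters)
Left-to-right scan:
  (1) 'd' (letter)
  (2) 'i' (letter)
  (3) 'n' (letter)
  (4) 'n' (letter)
  (5) 'e' (letter)
  (6) 'r' (letter)
Units from scan: 6
Sound units = 6 units


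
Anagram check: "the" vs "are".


Word 1: "the" → sorted: eht
Word 2: "are" → sorted: aer
Same letters? eht != aer
Anagram = No


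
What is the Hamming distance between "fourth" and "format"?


Comparing character by character (same length = 6):
  Pos 0: 'f' vs 'f' =
  Pos 1: 'o' vs 'o' =
  Pos 2: 'u' vs 'r' !=
  Pos 3: 'r' vs 'm' !=
  Pos 4: 't' vs 'a' !=
  Pos 5: 'h' vs 't' !=
Hamming distance = 4


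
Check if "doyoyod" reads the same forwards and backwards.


Word: "doyoyod"
Reversed: "doyoyod"
Forward == Backward? doyoyod == doyoyod
Palindrome = Yes


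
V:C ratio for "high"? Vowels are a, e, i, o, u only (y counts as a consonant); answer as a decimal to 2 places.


Word: "high"
Vowels (a,e,i,o,u): 1
Consonants: 3
Ratio = 1/3
= 0.33


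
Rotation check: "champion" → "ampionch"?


Word: "champion", Candidate: "ampionch"
Method: check if candidate is substring of word+word
"championchampion" contains "ampionch"? Yes
Is rotation = Yes


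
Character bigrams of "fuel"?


Word: "fuel" (length 4)
Number of bigrams = 4 - 2 + 1 = 3
  Position 0: "fu"
  Position 1: "ue"
  Position 2: "el"
Bigrams = "fu", "ue", "el"


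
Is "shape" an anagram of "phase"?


Word 1: "phase" → sorted: aehps
Word 2: "shape" → sorted: aehps
Same letters? aehps == aehps
Anagram = Yes


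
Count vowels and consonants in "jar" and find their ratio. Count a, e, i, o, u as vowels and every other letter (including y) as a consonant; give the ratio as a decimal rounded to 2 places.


Word: "jar"
Vowels (a,e,i,o,u): 1
Consonants: 2
Ratio = 1/2
= 0.50


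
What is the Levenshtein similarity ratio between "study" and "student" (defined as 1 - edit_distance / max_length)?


Word 1: "study" (length 5)
Word 2: "student" (length 7)
One optimal edit sequence:
  1. keep 's'
  2. keep 't'
  3. keep 'u'
  4. keep 'd'
  5. insert 'e'  (+1)
  6. insert 'n'  (+1)
  7. substitute 'y' -> 't'  (+1)
Edit distance = 3
Max length = max(5, 7) = 7
Similarity = 1 - 3/7
= 0.5714


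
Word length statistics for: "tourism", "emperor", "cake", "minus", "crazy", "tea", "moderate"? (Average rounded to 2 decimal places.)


Lengths: "tourism"=7, "emperor"=7, "cake"=4, "minus"=5, "crazy"=5, "tea"=3, "moderate"=8
Sum = 39, Count = 7
Average = 39/7 = 5.57
= avg=5.57, min=3, max=8


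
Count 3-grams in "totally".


Word: "totally" (length 7)
Number of 3-grams = length - 3 + 1 = 7 - 3 + 1
= 5


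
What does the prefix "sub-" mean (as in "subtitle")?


Prefix: sub-
As in: subtitle -> sub- + title
Meaning = under / below


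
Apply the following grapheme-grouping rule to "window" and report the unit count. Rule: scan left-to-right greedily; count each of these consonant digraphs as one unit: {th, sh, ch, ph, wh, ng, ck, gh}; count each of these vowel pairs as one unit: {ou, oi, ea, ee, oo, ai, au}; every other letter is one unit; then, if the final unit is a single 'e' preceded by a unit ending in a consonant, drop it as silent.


Word: "window" (6 letters)
Left-to-right scan:
  [1] 'w' (letter)
  [2] 'i' (letter)
  [3] 'n' (letter)
  [4] 'd' (letter)
  [5] 'o' (letter)
  [6] 'w' (letter)
Units from scan: 6
Sound units = 6 units


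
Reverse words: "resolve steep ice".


Original: "resolve steep ice"
Words (1..n): resolve | steep | ice
Reversed (n..1): ice | steep | resolve
Result = "ice steep resolve"


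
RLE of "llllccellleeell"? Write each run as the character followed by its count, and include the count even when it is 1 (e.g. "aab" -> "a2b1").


String: "llllccellleeell"
Scanning for consecutive runs:
  'l' x 4
  'c' x 2
  'e' x 1
  'l' x 3
  'e' x 3
  'l' x 2
RLE = "l4c2e1l3e3l2"


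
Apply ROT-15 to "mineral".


Word: "mineral"
Shift: 15
Each letter → (letter + shift) mod 26:
  'm' (12) + 15 = 1 → 'b'
  'i' (8) + 15 = 23 → 'x'
  'n' (13) + 15 = 2 → 'c'
  'e' (4) + 15 = 19 → 't'
  'r' (17) + 15 = 6 → 'g'
  'a' (0) + 15 = 15 → 'p'
  'l' (11) + 15 = 0 → 'a'
Result = "bxctgpa"


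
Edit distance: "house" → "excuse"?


Word 1: "house" (length 5)
Word 2: "excuse" (length 6)
One optimal edit sequence (insert/delete/substitute each cost 1):
  1. insert 'e'  (+1)
  2. substitute 'h' -> 'x'  (+1)
  3. substitute 'o' -> 'c'  (+1)
  4. keep 'u'
  5. keep 's'
  6. keep 'e'
Total edit operations: 3
Edit distance = 3


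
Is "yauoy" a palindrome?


Word: "yauoy"
Reversed: "youay"
Forward == Backward? yauoy != youay
Palindrome = No


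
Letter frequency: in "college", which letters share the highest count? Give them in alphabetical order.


Word: "college"
Letter counts:
  'c': 1
  'e': 2
  'g': 1
  'l': 2
  'o': 1
Maximum count = 2
Most frequent = 'e', 'l' (2 times each)


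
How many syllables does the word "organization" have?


Word: "organization"
Syllable breakdown: or · gan · i · za · tion
Counting: 5 parts
= 5 syllables


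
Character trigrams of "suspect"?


Word: "suspect" (length 7)
Number of trigrams = 7 - 3 + 1 = 5
  Position 0: "sus"
  Position 1: "usp"
  Position 2: "spe"
  Position 3: "pec"
  Position 4: "ect"
Trigrams = "sus", "usp", "spe", "pec", "ect"


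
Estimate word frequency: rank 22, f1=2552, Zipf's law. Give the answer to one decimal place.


Zipf's law: f(r) = f(1) / r
f(1) = 2552
f(22) = 2552 / 22
= 116.0 occurrences


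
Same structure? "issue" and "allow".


Pattern of "issue": [0, 1, 1, 2, 3]
Pattern of "allow": [0, 1, 1, 2, 3]
Patterns match
Same pattern = Yes


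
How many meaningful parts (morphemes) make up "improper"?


Word: "improper"
Morphemes: im- | proper
Each morpheme carries meaning
= 2 morphemes


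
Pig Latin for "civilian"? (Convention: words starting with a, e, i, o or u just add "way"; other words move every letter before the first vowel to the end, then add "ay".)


Word: "civilian"
Starts with consonant(s) → move to end, add 'ay'
Consonant cluster: "c"
Pig Latin = "iviliancay"


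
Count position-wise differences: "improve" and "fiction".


Comparing character by character (same length = 7):
  Pos 0: 'i' vs 'f' !=
  Pos 1: 'm' vs 'i' !=
  Pos 2: 'p' vs 'c' !=
  Pos 3: 'r' vs 't' !=
  Pos 4: 'o' vs 'i' !=
  Pos 5: 'v' vs 'o' !=
  Pos 6: 'e' vs 'n' !=
Hamming distance = 7


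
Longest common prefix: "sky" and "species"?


Word 1: "sky"
Word 2: "species"
Comparing from start:
  Pos 0: 's' == 's'
  Pos 1: 'k' != 'p' (stop)
LCP = "s" (length 1)


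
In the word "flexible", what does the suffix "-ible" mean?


Suffix: -ible
Example: flexible (flex + -ible)
Meaning = capable of


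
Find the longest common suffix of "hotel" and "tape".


Word 1: "hotel"
Word 2: "tape"
Comparing from end:
  Pos -1: 'l' != 'e' (stop)
LCS = "" (length 0)


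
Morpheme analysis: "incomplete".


Word: "incomplete"
Morphemes: in- / complete
Each morpheme carries meaning
= 2 morphemes


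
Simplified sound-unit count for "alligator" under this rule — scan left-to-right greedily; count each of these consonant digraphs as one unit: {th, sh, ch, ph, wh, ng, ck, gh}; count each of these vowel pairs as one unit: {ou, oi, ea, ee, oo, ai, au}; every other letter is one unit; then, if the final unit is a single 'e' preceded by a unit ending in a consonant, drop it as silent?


Word: "alligator" (9 letters)
Left-to-right scan:
  (1) 'a' (letter)
  (2) 'l' (letter)
  (3) 'l' (letter)
  (4) 'i' (letter)
  (5) 'g' (letter)
  (6) 'a' (letter)
  (7) 't' (letter)
  (8) 'o' (letter)
  (9) 'r' (letter)
Units from scan: 9
Sound units = 9 units


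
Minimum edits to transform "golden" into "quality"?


Word 1: "golden" (length 6)
Word 2: "quality" (length 7)
One optimal edit sequence (insert/delete/substitute each cost 1):
  1. insert 'q'  (+1)
  2. substitute 'g' -> 'u'  (+1)
  3. substitute 'o' -> 'a'  (+1)
  4. keep 'l'
  5. substitute 'd' -> 'i'  (+1)
  6. substitute 'e' -> 't'  (+1)
  7. substitute 'n' -> 'y'  (+1)
Total edit operations: 6
Edit distance = 6


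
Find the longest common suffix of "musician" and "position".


Word 1: "musician"
Word 2: "position"
Comparing from end:
  Pos -1: 'n' == 'n'
  Pos -2: 'a' != 'o' (stop)
LCS = "n" (length 1)


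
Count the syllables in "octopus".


Word: "octopus"
Syllable breakdown: oc-to-pus
Counting: 3 parts
= 3 syllables


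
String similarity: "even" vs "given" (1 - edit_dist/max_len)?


Word 1: "even" (length 4)
Word 2: "given" (length 5)
One optimal edit sequence:
  1. insert 'g'  (+1)
  2. substitute 'e' -> 'i'  (+1)
  3. keep 'v'
  4. keep 'e'
  5. keep 'n'
Edit distance = 2
Max length = max(4, 5) = 5
Similarity = 1 - 2/5
= 0.6000


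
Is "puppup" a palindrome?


Word: "puppup"
Reversed: "puppup"
Forward == Backward? puppup == puppup
Palindrome = Yes


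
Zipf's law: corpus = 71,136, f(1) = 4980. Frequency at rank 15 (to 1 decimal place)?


Zipf's law: f(r) = f(1) / r
f(1) = 4980
f(15) = 4980 / 15
= 332.0 occurrences


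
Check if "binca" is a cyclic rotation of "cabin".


Word: "cabin", Candidate: "binca"
Method: check if candidate is substring of word+word
"cabincabin" contains "binca"? Yes
Is rotation = Yes


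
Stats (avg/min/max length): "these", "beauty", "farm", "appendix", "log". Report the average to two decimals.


Lengths: "these"=5, "beauty"=6, "farm"=4, "appendix"=8, "log"=3
Sum = 26, Count = 5
Average = 26/5 = 5.20
= avg=5.20, min=3, max=8


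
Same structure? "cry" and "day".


Pattern of "cry": [0, 1, 2]
Pattern of "day": [0, 1, 2]
Patterns match
Same pattern = Yes


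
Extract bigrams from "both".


Word: "both" (length 4)
Number of bigrams = 4 - 2 + 1 = 3
  Position 0: "bo"
  Position 1: "ot"
  Position 2: "th"
Bigrams = "bo", "ot", "th"


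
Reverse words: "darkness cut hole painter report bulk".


Original: "darkness cut hole painter report bulk"
Words (1..n): darkness | cut | hole | painter | report | bulk
Reversed (n..1): bulk | report | painter | hole | cut | darkness
Result = "bulk report painter hole cut darkness"


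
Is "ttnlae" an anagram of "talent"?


Word 1: "talent" → sorted: aelntt
Word 2: "ttnlae" → sorted: aelntt
Same letters? aelntt == aelntt
Anagram = Yes


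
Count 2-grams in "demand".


Word: "demand" (length 6)
Number of 2-grams = length - 2 + 1 = 6 - 2 + 1
= 5


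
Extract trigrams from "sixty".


Word: "sixty" (length 5)
Number of trigrams = 5 - 3 + 1 = 3
  Position 0: "six"
  Position 1: "ixt"
  Position 2: "xty"
Trigrams = "six", "ixt", "xty"


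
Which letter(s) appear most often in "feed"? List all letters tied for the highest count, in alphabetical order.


Word: "feed"
Letter counts:
  'd': 1
  'e': 2
  'f': 1
Maximum count = 2
Most frequent = 'e' (2 times each)


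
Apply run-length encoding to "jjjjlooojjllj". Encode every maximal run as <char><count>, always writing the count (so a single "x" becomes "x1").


String: "jjjjlooojjllj"
Scanning for consecutive runs:
  'j' x 4
  'l' x 1
  'o' x 3
  'j' x 2
  'l' x 2
  'j' x 1
RLE = "j4l1o3j2l2j1"


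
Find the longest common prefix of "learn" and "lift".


Word 1: "learn"
Word 2: "lift"
Comparing from start:
  Pos 0: 'l' == 'l'
  Pos 1: 'e' != 'i' (stop)
LCP = "l" (length 1)


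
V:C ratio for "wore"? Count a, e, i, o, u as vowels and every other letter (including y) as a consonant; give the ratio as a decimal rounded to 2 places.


Word: "wore"
Vowels (a,e,i,o,u): 2
Consonants: 2
Ratio = 2/2
= 1.00


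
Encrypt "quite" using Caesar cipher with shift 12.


Word: "quite"
Shift: 12
Each letter → (letter + shift) mod 26:
  'q' (16) + 12 = 2 → 'c'
  'u' (20) + 12 = 6 → 'g'
  'i' (8) + 12 = 20 → 'u'
  't' (19) + 12 = 5 → 'f'
  'e' (4) + 12 = 16 → 'q'
Result = "cgufq"


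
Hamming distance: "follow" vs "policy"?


Comparing character by character (same length = 6):
  Pos 0: 'f' vs 'p' !=
  Pos 1: 'o' vs 'o' =
  Pos 2: 'l' vs 'l' =
  Pos 3: 'l' vs 'i' !=
  Pos 4: 'o' vs 'c' !=
  Pos 5: 'w' vs 'y' !=
Hamming distance = 4


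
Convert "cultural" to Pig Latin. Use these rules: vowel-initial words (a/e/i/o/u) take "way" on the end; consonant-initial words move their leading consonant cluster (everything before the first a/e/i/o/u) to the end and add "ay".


Word: "cultural"
Starts with consonant(s) → move to end, add 'ay'
Consonant cluster: "c"
Pig Latin = "ulturalcay"


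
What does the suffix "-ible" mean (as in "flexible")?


Suffix: -ible
As in: flexible -> flex + -ible
Meaning = capable of


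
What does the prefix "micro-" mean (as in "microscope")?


Prefix: micro-
Example: microscope (micro- + scope)
Meaning = small


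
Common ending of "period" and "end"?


Word 1: "period"
Word 2: "end"
Comparing from end:
  Pos -1: 'd' == 'd'
  Pos -2: 'o' != 'n' (stop)
LCS = "d" (length 1)


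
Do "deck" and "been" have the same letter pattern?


Pattern of "deck": [0, 1, 2, 3]
Pattern of "been": [0, 1, 1, 2]
Patterns do not match
Same pattern = No


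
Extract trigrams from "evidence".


Word: "evidence" (length 8)
Number of trigrams = 8 - 3 + 1 = 6
  Position 0: "evi"
  Position 1: "vid"
  Position 2: "ide"
  Position 3: "den"
  Position 4: "enc"
  Position 5: "nce"
Trigrams = "evi", "vid", "ide", "den", "enc", "nce"


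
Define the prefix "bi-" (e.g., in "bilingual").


Prefix: bi-
Example: bilingual = bi- + lingual
Meaning = two


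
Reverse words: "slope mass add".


Original: "slope mass add"
Words (1..n): slope | mass | add
Reversed (n..1): add | mass | slope
Result = "add mass slope"


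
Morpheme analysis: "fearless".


Word: "fearless"
Morphemes: fear / -less
Each morpheme carries meaning
= 2 morphemes


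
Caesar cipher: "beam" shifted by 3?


Word: "beam"
Shift: 3
Each letter → (letter + shift) mod 26:
  'b' (1) + 3 = 4 → 'e'
  'e' (4) + 3 = 7 → 'h'
  'a' (0) + 3 = 3 → 'd'
  'm' (12) + 3 = 15 → 'p'
Result = "ehdp"


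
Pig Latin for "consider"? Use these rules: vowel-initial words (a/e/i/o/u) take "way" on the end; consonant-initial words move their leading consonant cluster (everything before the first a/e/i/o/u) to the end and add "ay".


Word: "consider"
Starts with consonant(s) → move to end, add 'ay'
Consonant cluster: "c"
Pig Latin = "onsidercay"


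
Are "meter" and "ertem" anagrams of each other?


Word 1: "meter" → sorted: eemrt
Word 2: "ertem" → sorted: eemrt
Same letters? eemrt == eemrt
Anagram = Yes


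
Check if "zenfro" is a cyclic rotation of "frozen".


Word: "frozen", Candidate: "zenfro"
Method: check if candidate is substring of word+word
"frozenfrozen" contains "zenfro"? Yes
Is rotation = Yes


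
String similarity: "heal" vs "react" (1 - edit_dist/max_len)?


Word 1: "heal" (length 4)
Word 2: "react" (length 5)
One optimal edit sequence:
  1. substitute 'h' -> 'r'  (+1)
  2. keep 'e'
  3. keep 'a'
  4. insert 'c'  (+1)
  5. substitute 'l' -> 't'  (+1)
Edit distance = 3
Max length = max(4, 5) = 5
Similarity = 1 - 3/5
= 0.4000


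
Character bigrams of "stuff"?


Word: "stuff" (length 5)
Number of bigrams = 5 - 2 + 1 = 4
  Position 0: "st"
  Position 1: "tu"
  Position 2: "uf"
  Position 3: "ff"
Bigrams = "st", "tu", "uf", "ff"


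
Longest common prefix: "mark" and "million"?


Word 1: "mark"
Word 2: "million"
Comparing from start:
  Pos 0: 'm' == 'm'
  Pos 1: 'a' != 'i' (stop)
LCP = "m" (length 1)


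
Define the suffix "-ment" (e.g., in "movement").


Suffix: -ment
Example: movement (move + -ment)
Meaning = result of action


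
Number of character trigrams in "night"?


Word: "night" (length 5)
Number of 3-grams = length - 3 + 1 = 5 - 3 + 1
= 3


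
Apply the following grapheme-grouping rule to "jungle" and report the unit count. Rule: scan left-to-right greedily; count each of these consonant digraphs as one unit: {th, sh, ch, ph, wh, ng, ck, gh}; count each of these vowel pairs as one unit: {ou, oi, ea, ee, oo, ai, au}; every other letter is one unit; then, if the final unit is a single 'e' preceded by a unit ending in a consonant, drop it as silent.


Word: "jungle" (6 letters)
Left-to-right scan:
  1. 'j' (letter)
  2. 'u' (letter)
  3. 'ng' (digraph)
  4. 'l' (letter)
  5. 'e' (letter)
Units from scan: 5
Final unit is 'e' after a consonant -> drop as silent (-1)
Sound units = 4 units


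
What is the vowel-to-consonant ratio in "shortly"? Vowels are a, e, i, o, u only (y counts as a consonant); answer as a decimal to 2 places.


Word: "shortly"
Vowels (a,e,i,o,u): 1
Consonants: 6
Ratio = 1/6
= 0.17


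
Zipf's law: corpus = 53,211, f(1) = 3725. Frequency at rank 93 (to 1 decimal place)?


Zipf's law: f(r) = f(1) / r
f(1) = 3725
f(93) = 3725 / 93
= 40.1 occurrences


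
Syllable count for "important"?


Word: "important"
Syllable breakdown: im-por-tant
Counting: 3 parts
= 3 syllables


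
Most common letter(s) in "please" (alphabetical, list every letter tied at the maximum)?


Word: "please"
Letter counts:
  'a': 1
  'e': 2
  'l': 1
  'p': 1
  's': 1
Maximum count = 2
Most frequent = 'e' (2 times each)


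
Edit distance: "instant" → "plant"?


Word 1: "instant" (length 7)
Word 2: "plant" (length 5)
One optimal edit sequence (insert/delete/substitute each cost 1):
  1. delete 'i'  (+1)
  2. delete 'n'  (+1)
  3. substitute 's' -> 'p'  (+1)
  4. substitute 't' -> 'l'  (+1)
  5. keep 'a'
  6. keep 'n'
  7. keep 't'
Total edit operations: 4
Edit distance = 4


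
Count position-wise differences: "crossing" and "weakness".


Comparing character by character (same length = 8):
  Pos 0: 'c' vs 'w' !=
  Pos 1: 'r' vs 'e' !=
  Pos 2: 'o' vs 'a' !=
  Pos 3: 's' vs 'k' !=
  Pos 4: 's' vs 'n' !=
  Pos 5: 'i' vs 'e' !=
  Pos 6: 'n' vs 's' !=
  Pos 7: 'g' vs 's' !=
Hamming distance = 8


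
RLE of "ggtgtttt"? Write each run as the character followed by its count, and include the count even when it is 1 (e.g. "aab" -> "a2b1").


String: "ggtgtttt"
Scanning for consecutive runs:
  'g' x 2
  't' x 1
  'g' x 1
  't' x 4
RLE = "g2t1g1t4"


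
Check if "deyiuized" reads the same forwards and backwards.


Word: "deyiuized"
Reversed: "deziuiyed"
Forward == Backward? deyiuized != deziuiyed
Palindrome = No


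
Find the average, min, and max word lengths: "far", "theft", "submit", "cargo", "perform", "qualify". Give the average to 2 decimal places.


Lengths: "far"=3, "theft"=5, "submit"=6, "cargo"=5, "perform"=7, "qualify"=7
Sum = 33, Count = 6
Average = 33/6 = 5.50
= avg=5.50, min=3, max=7


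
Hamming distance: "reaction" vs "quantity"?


Comparing character by character (same length = 8):
  Pos 0: 'r' vs 'q' !=
  Pos 1: 'e' vs 'u' !=
  Pos 2: 'a' vs 'a' =
  Pos 3: 'c' vs 'n' !=
  Pos 4: 't' vs 't' =
  Pos 5: 'i' vs 'i' =
  Pos 6: 'o' vs 't' !=
  Pos 7: 'n' vs 'y' !=
Hamming distance = 5


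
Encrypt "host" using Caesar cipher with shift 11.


Word: "host"
Shift: 11
Each letter → (letter + shift) mod 26:
  'h' (7) + 11 = 18 → 's'
  'o' (14) + 11 = 25 → 'z'
  's' (18) + 11 = 3 → 'd'
  't' (19) + 11 = 4 → 'e'
Result = "szde"


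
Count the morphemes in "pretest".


Word: "pretest"
Morphemes: pre- / test
Each morpheme carries meaning
= 2 morphemes


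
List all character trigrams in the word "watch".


Word: "watch" (length 5)
Number of trigrams = 5 - 3 + 1 = 3
  Position 0: "wat"
  Position 1: "atc"
  Position 2: "tch"
Trigrams = "wat", "atc", "tch"


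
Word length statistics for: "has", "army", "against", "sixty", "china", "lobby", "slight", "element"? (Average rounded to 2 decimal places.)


Lengths: "has"=3, "army"=4, "against"=7, "sixty"=5, "china"=5, "lobby"=5, "slight"=6, "element"=7
Sum = 42, Count = 8
Average = 42/8 = 5.25
= avg=5.25, min=3, max=7


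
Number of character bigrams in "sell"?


Word: "sell" (length 4)
Number of 2-grams = length - 2 + 1 = 4 - 2 + 1
= 3


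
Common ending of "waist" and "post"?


Word 1: "waist"
Word 2: "post"
Comparing from end:
  Pos -1: 't' == 't'
  Pos -2: 's' == 's'
  Pos -3: 'i' != 'o' (stop)
LCS = "st" (length 2)


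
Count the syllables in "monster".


Word: "monster"
Syllable breakdown: mon-ster
Counting: 2 parts
= 2 syllables


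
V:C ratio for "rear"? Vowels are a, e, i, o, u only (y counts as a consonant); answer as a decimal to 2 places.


Word: "rear"
Vowels (a,e,i,o,u): 2
Consonants: 2
Ratio = 2/2
= 1.00


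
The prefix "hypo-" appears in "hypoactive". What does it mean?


Prefix: hypo-
Example: hypoactive (hypo- + active)
Meaning = under / below normal


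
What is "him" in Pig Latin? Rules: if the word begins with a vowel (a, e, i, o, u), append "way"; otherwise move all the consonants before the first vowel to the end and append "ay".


Word: "him"
Starts with consonant(s) → move to end, add 'ay'
Consonant cluster: "h"
Pig Latin = "imhay"


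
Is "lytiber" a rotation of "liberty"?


Word: "liberty", Candidate: "lytiber"
Method: check if candidate is substring of word+word
"libertyliberty" contains "lytiber"? No
Is rotation = No
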